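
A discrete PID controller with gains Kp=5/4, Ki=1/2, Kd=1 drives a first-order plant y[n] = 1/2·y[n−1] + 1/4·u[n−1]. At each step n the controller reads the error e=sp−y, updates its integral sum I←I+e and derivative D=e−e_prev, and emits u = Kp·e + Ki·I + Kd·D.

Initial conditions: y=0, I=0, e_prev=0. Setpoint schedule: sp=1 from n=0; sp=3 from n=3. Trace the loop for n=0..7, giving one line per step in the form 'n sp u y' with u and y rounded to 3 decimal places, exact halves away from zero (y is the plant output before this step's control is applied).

(exact arithmetic carried between steps; '≈' marks a value shown rounded to 6 d.p. or computed from one; I and e_prev carry over from the previous line; the table rounds u and y to 3 d.p., halves away from zero)
n=0: y=0, sp=1, e=sp−y=1; I=1, D=e−e_prev=1; u=5/4·1+1/2·1+1·1=2.75; next y=1/2·0+1/4·2.75=0.6875
n=1: y=0.6875, sp=1, e=sp−y=0.3125; I=1.3125, D=e−e_prev=-0.6875; u=5/4·0.3125+1/2·1.3125+1·(-0.6875)=0.359375; next y=1/2·0.6875+1/4·0.359375≈0.433594
n=2: y≈0.433594, sp=1, e=sp−y≈0.566406; I≈1.878906, D=e−e_prev≈0.253906; u=5/4·0.566406+1/2·1.878906+1·0.253906≈1.901367; next y=1/2·0.433594+1/4·1.901367≈0.692139
n=3: y≈0.692139, sp=3, e=sp−y≈2.307861; I≈4.186768, D=e−e_prev≈1.741455; u=5/4·2.307861+1/2·4.186768+1·1.741455≈6.719666; next y=1/2·0.692139+1/4·6.719666≈2.025986
n=4: y≈2.025986, sp=3, e=sp−y≈0.974014; I≈5.160782, D=e−e_prev≈-1.333847; u=5/4·0.974014+1/2·5.160782+1·(-1.333847)≈2.464062; next y=1/2·2.025986+1/4·2.464062≈1.629008
n=5: y≈1.629008, sp=3, e=sp−y≈1.370992; I≈6.531774, D=e−e_prev≈0.396977; u=5/4·1.370992+1/2·6.531774+1·0.396977≈5.376604; next y=1/2·1.629008+1/4·5.376604≈2.158655
n=6: y≈2.158655, sp=3, e=sp−y≈0.841345; I≈7.373118, D=e−e_prev≈-0.529647; u=5/4·0.841345+1/2·7.373118+1·(-0.529647)≈4.208594; next y=1/2·2.158655+1/4·4.208594≈2.131476
n=7: y≈2.131476, sp=3, e=sp−y≈0.868524; I≈8.241643, D=e−e_prev≈0.027179; u=5/4·0.868524+1/2·8.241643+1·0.027179≈5.233656; next y=1/2·2.131476+1/4·5.233656≈2.374152

0 1 2.750 0.000
1 1 0.359 0.688
2 1 1.901 0.434
3 3 6.720 0.692
4 3 2.464 2.026
5 3 5.377 1.629
6 3 4.209 2.159
7 3 5.234 2.131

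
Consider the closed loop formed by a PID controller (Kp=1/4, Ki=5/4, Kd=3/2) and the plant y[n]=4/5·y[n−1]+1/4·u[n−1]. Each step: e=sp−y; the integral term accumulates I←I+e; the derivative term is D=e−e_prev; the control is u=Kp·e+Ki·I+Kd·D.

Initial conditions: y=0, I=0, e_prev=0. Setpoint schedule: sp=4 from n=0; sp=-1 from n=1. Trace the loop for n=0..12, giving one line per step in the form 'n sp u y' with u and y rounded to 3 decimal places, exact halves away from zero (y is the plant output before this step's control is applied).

0 4 12.000 0.000
1 -1 -13.000 3.000
2 -1 5.550 -0.850
3 -1 -5.085 0.708
4 -1 -0.645 -0.705
5 -1 -3.072 -0.725
6 -1 -1.577 -1.348
7 -1 -1.702 -1.473
8 -1 -0.905 -1.604
9 -1 -0.630 -1.509
10 -1 -0.285 -1.365
11 -1 -0.218 -1.163
12 -1 -0.246 -0.985

(exact arithmetic carried between steps; '≈' marks a value shown rounded to 6 d.p. or computed from one; I and e_prev carry over from the previous line; the table rounds u and y to 3 d.p., halves away from zero)
n=0: y=0, sp=4, e=sp−y=4; I=4, D=e−e_prev=4; u=1/4·4+5/4·4+3/2·4=12; next y=4/5·0+1/4·12=3
n=1: y=3, sp=-1, e=sp−y=-4; I=0, D=e−e_prev=-8; u=1/4·(-4)+5/4·0+3/2·(-8)=-13; next y=4/5·3+1/4·(-13)=-0.85
n=2: y=-0.85, sp=-1, e=sp−y=-0.15; I=-0.15, D=e−e_prev=3.85; u=1/4·(-0.15)+5/4·(-0.15)+3/2·3.85=5.55; next y=4/5·(-0.85)+1/4·5.55=0.7075
n=3: y=0.7075, sp=-1, e=sp−y=-1.7075; I=-1.8575, D=e−e_prev=-1.5575; u=1/4·(-1.7075)+5/4·(-1.8575)+3/2·(-1.5575)=-5.085; next y=4/5·0.7075+1/4·(-5.085)=-0.70525
n=4: y=-0.70525, sp=-1, e=sp−y=-0.29475; I=-2.15225, D=e−e_prev=1.41275; u=1/4·(-0.29475)+5/4·(-2.15225)+3/2·1.41275=-0.644875; next y=4/5·(-0.70525)+1/4·(-0.644875)≈-0.725419
n=5: y≈-0.725419, sp=-1, e=sp−y≈-0.274581; I≈-2.426831, D=e−e_prev≈0.020169; u=1/4·(-0.274581)+5/4·(-2.426831)+3/2·0.020169≈-3.071931; next y=4/5·(-0.725419)+1/4·(-3.071931)≈-1.348318
n=6: y≈-1.348318, sp=-1, e=sp−y≈0.348318; I≈-2.078513, D=e−e_prev≈0.622899; u=1/4·0.348318+5/4·(-2.078513)+3/2·0.622899≈-1.576714; next y=4/5·(-1.348318)+1/4·(-1.576714)≈-1.472833
n=7: y≈-1.472833, sp=-1, e=sp−y≈0.472833; I≈-1.605681, D=e−e_prev≈0.124515; u=1/4·0.472833+5/4·(-1.605681)+3/2·0.124515≈-1.702120; next y=4/5·(-1.472833)+1/4·(-1.702120)≈-1.603796
n=8: y≈-1.603796, sp=-1, e=sp−y≈0.603796; I≈-1.001884, D=e−e_prev≈0.130964; u=1/4·0.603796+5/4·(-1.001884)+3/2·0.130964≈-0.904961; next y=4/5·(-1.603796)+1/4·(-0.904961)≈-1.509277
n=9: y≈-1.509277, sp=-1, e=sp−y≈0.509277; I≈-0.492607, D=e−e_prev≈-0.094519; u=1/4·0.509277+5/4·(-0.492607)+3/2·(-0.094519)≈-0.630218; next y=4/5·(-1.509277)+1/4·(-0.630218)≈-1.364976
n=10: y≈-1.364976, sp=-1, e=sp−y≈0.364976; I≈-0.127631, D=e−e_prev≈-0.144301; u=1/4·0.364976+5/4·(-0.127631)+3/2·(-0.144301)≈-0.284746; next y=4/5·(-1.364976)+1/4·(-0.284746)≈-1.163168
n=11: y≈-1.163168, sp=-1, e=sp−y≈0.163168; I≈0.035537, D=e−e_prev≈-0.201809; u=1/4·0.163168+5/4·0.035537+3/2·(-0.201809)≈-0.217500; next y=4/5·(-1.163168)+1/4·(-0.217500)≈-0.984909
n=12: y≈-0.984909, sp=-1, e=sp−y≈-0.015091; I≈0.020446, D=e−e_prev≈-0.178258; u=1/4·(-0.015091)+5/4·0.020446+3/2·(-0.178258)≈-0.245603; next y=4/5·(-0.984909)+1/4·(-0.245603)≈-0.849328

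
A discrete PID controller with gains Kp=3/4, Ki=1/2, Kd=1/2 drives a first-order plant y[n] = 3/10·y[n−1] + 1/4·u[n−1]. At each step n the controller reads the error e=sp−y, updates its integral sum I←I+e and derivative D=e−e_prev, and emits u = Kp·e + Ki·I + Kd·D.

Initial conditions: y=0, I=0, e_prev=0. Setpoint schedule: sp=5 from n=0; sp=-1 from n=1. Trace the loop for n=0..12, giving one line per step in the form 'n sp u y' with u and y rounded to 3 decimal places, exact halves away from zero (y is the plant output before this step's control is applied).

(exact arithmetic carried between steps; '≈' marks a value shown rounded to 6 d.p. or computed from one; I and e_prev carry over from the previous line; the table rounds u and y to 3 d.p., halves away from zero)
n=0: y=0, sp=5, e=sp−y=5; I=5, D=e−e_prev=5; u=3/4·5+1/2·5+1/2·5=8.75; next y=3/10·0+1/4·8.75=2.1875
n=1: y=2.1875, sp=-1, e=sp−y=-3.1875; I=1.8125, D=e−e_prev=-8.1875; u=3/4·(-3.1875)+1/2·1.8125+1/2·(-8.1875)=-5.578125; next y=3/10·2.1875+1/4·(-5.578125)≈-0.738281
n=2: y≈-0.738281, sp=-1, e=sp−y≈-0.261719; I≈1.550781, D=e−e_prev≈2.925781; u=3/4·(-0.261719)+1/2·1.550781+1/2·2.925781≈2.041992; next y=3/10·(-0.738281)+1/4·2.041992≈0.289014
n=3: y≈0.289014, sp=-1, e=sp−y≈-1.289014; I≈0.261768, D=e−e_prev≈-1.027295; u=3/4·(-1.289014)+1/2·0.261768+1/2·(-1.027295)≈-1.349524; next y=3/10·0.289014+1/4·(-1.349524)≈-0.250677
n=4: y≈-0.250677, sp=-1, e=sp−y≈-0.749323; I≈-0.487556, D=e−e_prev≈0.539691; u=3/4·(-0.749323)+1/2·(-0.487556)+1/2·0.539691≈-0.535925; next y=3/10·(-0.250677)+1/4·(-0.535925)≈-0.209184
n=5: y≈-0.209184, sp=-1, e=sp−y≈-0.790816; I≈-1.278371, D=e−e_prev≈-0.041493; u=3/4·(-0.790816)+1/2·(-1.278371)+1/2·(-0.041493)≈-1.253044; next y=3/10·(-0.209184)+1/4·(-1.253044)≈-0.376016
n=6: y≈-0.376016, sp=-1, e=sp−y≈-0.623984; I≈-1.902355, D=e−e_prev≈0.166832; u=3/4·(-0.623984)+1/2·(-1.902355)+1/2·0.166832≈-1.335749; next y=3/10·(-0.376016)+1/4·(-1.335749)≈-0.446742
n=7: y≈-0.446742, sp=-1, e=sp−y≈-0.553258; I≈-2.455613, D=e−e_prev≈0.070726; u=3/4·(-0.553258)+1/2·(-2.455613)+1/2·0.070726≈-1.607387; next y=3/10·(-0.446742)+1/4·(-1.607387)≈-0.535869
n=8: y≈-0.535869, sp=-1, e=sp−y≈-0.464131; I≈-2.919743, D=e−e_prev≈0.089127; u=3/4·(-0.464131)+1/2·(-2.919743)+1/2·0.089127≈-1.763406; next y=3/10·(-0.535869)+1/4·(-1.763406)≈-0.601612
n=9: y≈-0.601612, sp=-1, e=sp−y≈-0.398388; I≈-3.318131, D=e−e_prev≈0.065743; u=3/4·(-0.398388)+1/2·(-3.318131)+1/2·0.065743≈-1.924985; next y=3/10·(-0.601612)+1/4·(-1.924985)≈-0.661730
n=10: y≈-0.661730, sp=-1, e=sp−y≈-0.338270; I≈-3.656401, D=e−e_prev≈0.060118; u=3/4·(-0.338270)+1/2·(-3.656401)+1/2·0.060118≈-2.051844; next y=3/10·(-0.661730)+1/4·(-2.051844)≈-0.711480
n=11: y≈-0.711480, sp=-1, e=sp−y≈-0.288520; I≈-3.944921, D=e−e_prev≈0.049750; u=3/4·(-0.288520)+1/2·(-3.944921)+1/2·0.049750≈-2.163975; next y=3/10·(-0.711480)+1/4·(-2.163975)≈-0.754438
n=12: y≈-0.754438, sp=-1, e=sp−y≈-0.245562; I≈-4.190483, D=e−e_prev≈0.042958; u=3/4·(-0.245562)+1/2·(-4.190483)+1/2·0.042958≈-2.257934; next y=3/10·(-0.754438)+1/4·(-2.257934)≈-0.790815

0 5 8.750 0.000
1 -1 -5.578 2.188
2 -1 2.042 -0.738
3 -1 -1.350 0.289
4 -1 -0.536 -0.251
5 -1 -1.253 -0.209
6 -1 -1.336 -0.376
7 -1 -1.607 -0.447
8 -1 -1.763 -0.536
9 -1 -1.925 -0.602
10 -1 -2.052 -0.662
11 -1 -2.164 -0.711
12 -1 -2.258 -0.754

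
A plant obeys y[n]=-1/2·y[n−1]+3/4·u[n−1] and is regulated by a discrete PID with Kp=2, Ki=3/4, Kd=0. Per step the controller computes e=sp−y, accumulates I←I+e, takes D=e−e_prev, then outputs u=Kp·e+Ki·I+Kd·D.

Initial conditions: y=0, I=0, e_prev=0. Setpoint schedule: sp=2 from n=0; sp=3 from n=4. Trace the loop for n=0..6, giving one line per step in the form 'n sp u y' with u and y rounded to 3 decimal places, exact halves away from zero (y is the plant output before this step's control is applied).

0 2 5.500 0.000
1 2 -4.344 4.125
2 2 20.037 -5.320
3 2 -37.745 17.688
4 3 104.052 -37.153
5 3 -233.696 96.615
6 3 576.629 -223.580

(exact arithmetic carried between steps; '≈' marks a value shown rounded to 6 d.p. or computed from one; I and e_prev carry over from the previous line; the table rounds u and y to 3 d.p., halves away from zero)
n=0: y=0, sp=2, e=sp−y=2; I=2, D=e−e_prev=2; u=2·2+3/4·2+0·2=5.5; next y=-1/2·0+3/4·5.5=4.125
n=1: y=4.125, sp=2, e=sp−y=-2.125; I=-0.125, D=e−e_prev=-4.125; u=2·(-2.125)+3/4·(-0.125)+0·(-4.125)=-4.34375; next y=-1/2·4.125+3/4·(-4.34375)≈-5.320313
n=2: y≈-5.320313, sp=2, e=sp−y≈7.320313; I≈7.195313, D=e−e_prev≈9.445313; u=2·7.320313+3/4·7.195313+0·9.445313≈20.037109; next y=-1/2·(-5.320313)+3/4·20.037109≈17.687988
n=3: y≈17.687988, sp=2, e=sp−y≈-15.687988; I≈-8.492676, D=e−e_prev≈-23.008301; u=2·(-15.687988)+3/4·(-8.492676)+0·(-23.008301)≈-37.745483; next y=-1/2·17.687988+3/4·(-37.745483)≈-37.153107
n=4: y≈-37.153107, sp=3, e=sp−y≈40.153107; I≈31.660431, D=e−e_prev≈55.841095; u=2·40.153107+3/4·31.660431+0·55.841095≈104.051537; next y=-1/2·(-37.153107)+3/4·104.051537≈96.615206
n=5: y≈96.615206, sp=3, e=sp−y≈-93.615206; I≈-61.954775, D=e−e_prev≈-133.768312; u=2·(-93.615206)+3/4·(-61.954775)+0·(-133.768312)≈-233.696493; next y=-1/2·96.615206+3/4·(-233.696493)≈-223.579972
n=6: y≈-223.579972, sp=3, e=sp−y≈226.579972; I≈164.625198, D=e−e_prev≈320.195178; u=2·226.579972+3/4·164.625198+0·320.195178≈576.628843; next y=-1/2·(-223.579972)+3/4·576.628843≈544.261618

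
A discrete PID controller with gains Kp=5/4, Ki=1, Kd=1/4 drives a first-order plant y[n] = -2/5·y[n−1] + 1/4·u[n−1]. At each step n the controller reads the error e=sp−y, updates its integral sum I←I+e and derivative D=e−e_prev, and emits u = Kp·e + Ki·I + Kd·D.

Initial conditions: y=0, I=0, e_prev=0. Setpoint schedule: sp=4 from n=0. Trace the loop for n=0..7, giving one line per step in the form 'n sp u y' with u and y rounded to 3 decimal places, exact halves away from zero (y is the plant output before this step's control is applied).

0 4 10.000 0.000
1 4 6.750 2.500
2 4 13.406 0.688
3 4 10.293 3.077
4 4 16.149 1.343
5 4 12.979 3.500
6 4 18.157 1.845
7 4 15.007 3.801

(exact arithmetic carried between steps; '≈' marks a value shown rounded to 6 d.p. or computed from one; I and e_prev carry over from the previous line; the table rounds u and y to 3 d.p., halves away from zero)
n=0: y=0, sp=4, e=sp−y=4; I=4, D=e−e_prev=4; u=5/4·4+1·4+1/4·4=10; next y=-2/5·0+1/4·10=2.5
n=1: y=2.5, sp=4, e=sp−y=1.5; I=5.5, D=e−e_prev=-2.5; u=5/4·1.5+1·5.5+1/4·(-2.5)=6.75; next y=-2/5·2.5+1/4·6.75=0.6875
n=2: y=0.6875, sp=4, e=sp−y=3.3125; I=8.8125, D=e−e_prev=1.8125; u=5/4·3.3125+1·8.8125+1/4·1.8125=13.40625; next y=-2/5·0.6875+1/4·13.40625≈3.076563
n=3: y≈3.076563, sp=4, e=sp−y≈0.923438; I≈9.735938, D=e−e_prev≈-2.389063; u=5/4·0.923438+1·9.735938+1/4·(-2.389063)≈10.292969; next y=-2/5·3.076563+1/4·10.292969≈1.342617
n=4: y≈1.342617, sp=4, e=sp−y≈2.657383; I≈12.393320, D=e−e_prev≈1.733945; u=5/4·2.657383+1·12.393320+1/4·1.733945≈16.148535; next y=-2/5·1.342617+1/4·16.148535≈3.500087
n=5: y≈3.500087, sp=4, e=sp−y≈0.499913; I≈12.893233, D=e−e_prev≈-2.157470; u=5/4·0.499913+1·12.893233+1/4·(-2.157470)≈12.978757; next y=-2/5·3.500087+1/4·12.978757≈1.844655
n=6: y≈1.844655, sp=4, e=sp−y≈2.155345; I≈15.048579, D=e−e_prev≈1.655432; u=5/4·2.155345+1·15.048579+1/4·1.655432≈18.156619; next y=-2/5·1.844655+1/4·18.156619≈3.801293
n=7: y≈3.801293, sp=4, e=sp−y≈0.198707; I≈15.247286, D=e−e_prev≈-1.956638; u=5/4·0.198707+1·15.247286+1/4·(-1.956638)≈15.006510; next y=-2/5·3.801293+1/4·15.006510≈2.231110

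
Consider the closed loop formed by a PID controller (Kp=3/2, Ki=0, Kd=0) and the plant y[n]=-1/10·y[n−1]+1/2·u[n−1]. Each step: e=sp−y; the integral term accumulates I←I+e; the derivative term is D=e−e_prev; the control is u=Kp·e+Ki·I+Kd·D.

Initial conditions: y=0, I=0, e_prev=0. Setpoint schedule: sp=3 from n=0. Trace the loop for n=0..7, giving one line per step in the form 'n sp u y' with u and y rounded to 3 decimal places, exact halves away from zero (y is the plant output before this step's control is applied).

(exact arithmetic carried between steps; '≈' marks a value shown rounded to 6 d.p. or computed from one; I and e_prev carry over from the previous line; the table rounds u and y to 3 d.p., halves away from zero)
n=0: y=0, sp=3, e=sp−y=3; I=3, D=e−e_prev=3; u=3/2·3+0·3+0·3=4.5; next y=-1/10·0+1/2·4.5=2.25
n=1: y=2.25, sp=3, e=sp−y=0.75; I=3.75, D=e−e_prev=-2.25; u=3/2·0.75+0·3.75+0·(-2.25)=1.125; next y=-1/10·2.25+1/2·1.125=0.3375
n=2: y=0.3375, sp=3, e=sp−y=2.6625; I=6.4125, D=e−e_prev=1.9125; u=3/2·2.6625+0·6.4125+0·1.9125=3.99375; next y=-1/10·0.3375+1/2·3.99375=1.963125
n=3: y=1.963125, sp=3, e=sp−y=1.036875; I=7.449375, D=e−e_prev=-1.625625; u=3/2·1.036875+0·7.449375+0·(-1.625625)≈1.555313; next y=-1/10·1.963125+1/2·1.555313≈0.581344
n=4: y≈0.581344, sp=3, e=sp−y≈2.418656; I≈9.868031, D=e−e_prev≈1.381781; u=3/2·2.418656+0·9.868031+0·1.381781≈3.627984; next y=-1/10·0.581344+1/2·3.627984≈1.755858
n=5: y≈1.755858, sp=3, e=sp−y≈1.244142; I≈11.112173, D=e−e_prev≈-1.174514; u=3/2·1.244142+0·11.112173+0·(-1.174514)≈1.866213; next y=-1/10·1.755858+1/2·1.866213≈0.757521
n=6: y≈0.757521, sp=3, e=sp−y≈2.242479; I≈13.354653, D=e−e_prev≈0.998337; u=3/2·2.242479+0·13.354653+0·0.998337≈3.363719; next y=-1/10·0.757521+1/2·3.363719≈1.606107
n=7: y≈1.606107, sp=3, e=sp−y≈1.393893; I≈14.748545, D=e−e_prev≈-0.848586; u=3/2·1.393893+0·14.748545+0·(-0.848586)≈2.090839; next y=-1/10·1.606107+1/2·2.090839≈0.884809

0 3 4.500 0.000
1 3 1.125 2.250
2 3 3.994 0.338
3 3 1.555 1.963
4 3 3.628 0.581
5 3 1.866 1.756
6 3 3.364 0.758
7 3 2.091 1.606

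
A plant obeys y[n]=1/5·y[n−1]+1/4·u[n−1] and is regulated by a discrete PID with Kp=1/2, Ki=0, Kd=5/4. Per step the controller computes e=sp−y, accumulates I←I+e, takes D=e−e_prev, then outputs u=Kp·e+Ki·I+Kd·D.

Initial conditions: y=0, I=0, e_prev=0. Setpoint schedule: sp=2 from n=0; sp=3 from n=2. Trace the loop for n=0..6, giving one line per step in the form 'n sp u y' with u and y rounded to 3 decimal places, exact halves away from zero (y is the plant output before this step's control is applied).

0 2 3.500 0.000
1 2 -0.531 0.875
2 3 3.770 0.042
3 3 -0.111 0.951
4 3 2.405 0.162
5 3 0.594 0.634
6 3 1.810 0.275

(exact arithmetic carried between steps; '≈' marks a value shown rounded to 6 d.p. or computed from one; I and e_prev carry over from the previous line; the table rounds u and y to 3 d.p., halves away from zero)
n=0: y=0, sp=2, e=sp−y=2; I=2, D=e−e_prev=2; u=1/2·2+0·2+5/4·2=3.5; next y=1/5·0+1/4·3.5=0.875
n=1: y=0.875, sp=2, e=sp−y=1.125; I=3.125, D=e−e_prev=-0.875; u=1/2·1.125+0·3.125+5/4·(-0.875)=-0.53125; next y=1/5·0.875+1/4·(-0.53125)≈0.042188
n=2: y≈0.042188, sp=3, e=sp−y≈2.957813; I≈6.082813, D=e−e_prev≈1.832813; u=1/2·2.957813+0·6.082813+5/4·1.832813≈3.769922; next y=1/5·0.042188+1/4·3.769922≈0.950918
n=3: y≈0.950918, sp=3, e=sp−y≈2.049082; I≈8.131895, D=e−e_prev≈-0.908730; u=1/2·2.049082+0·8.131895+5/4·(-0.908730)≈-0.111372; next y=1/5·0.950918+1/4·(-0.111372)≈0.162341
n=4: y≈0.162341, sp=3, e=sp−y≈2.837659; I≈10.969554, D=e−e_prev≈0.788577; u=1/2·2.837659+0·10.969554+5/4·0.788577≈2.404551; next y=1/5·0.162341+1/4·2.404551≈0.633606
n=5: y≈0.633606, sp=3, e=sp−y≈2.366394; I≈13.335948, D=e−e_prev≈-0.471265; u=1/2·2.366394+0·13.335948+5/4·(-0.471265)≈0.594115; next y=1/5·0.633606+1/4·0.594115≈0.275250
n=6: y≈0.275250, sp=3, e=sp−y≈2.724750; I≈16.060698, D=e−e_prev≈0.358356; u=1/2·2.724750+0·16.060698+5/4·0.358356≈1.810320; next y=1/5·0.275250+1/4·1.810320≈0.507630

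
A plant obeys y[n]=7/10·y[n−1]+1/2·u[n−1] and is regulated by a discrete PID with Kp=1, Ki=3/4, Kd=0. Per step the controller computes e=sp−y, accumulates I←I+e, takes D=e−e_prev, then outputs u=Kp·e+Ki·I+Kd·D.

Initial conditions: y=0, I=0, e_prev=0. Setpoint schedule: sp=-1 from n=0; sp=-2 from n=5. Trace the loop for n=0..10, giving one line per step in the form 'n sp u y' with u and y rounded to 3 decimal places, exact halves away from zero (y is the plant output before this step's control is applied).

0 -1 -1.750 0.000
1 -1 -0.969 -0.875
2 -1 -0.674 -1.097
3 -1 -0.587 -1.105
4 -1 -0.575 -1.067
5 -2 -2.332 -1.034
6 -2 -1.559 -1.890
7 -2 -1.270 -2.102
8 -2 -1.186 -2.106
9 -2 -1.174 -2.067
10 -2 -1.182 -2.034

(exact arithmetic carried between steps; '≈' marks a value shown rounded to 6 d.p. or computed from one; I and e_prev carry over from the previous line; the table rounds u and y to 3 d.p., halves away from zero)
n=0: y=0, sp=-1, e=sp−y=-1; I=-1, D=e−e_prev=-1; u=1·(-1)+3/4·(-1)+0·(-1)=-1.75; next y=7/10·0+1/2·(-1.75)=-0.875
n=1: y=-0.875, sp=-1, e=sp−y=-0.125; I=-1.125, D=e−e_prev=0.875; u=1·(-0.125)+3/4·(-1.125)+0·0.875=-0.96875; next y=7/10·(-0.875)+1/2·(-0.96875)=-1.096875
n=2: y=-1.096875, sp=-1, e=sp−y=0.096875; I=-1.028125, D=e−e_prev=0.221875; u=1·0.096875+3/4·(-1.028125)+0·0.221875≈-0.674219; next y=7/10·(-1.096875)+1/2·(-0.674219)≈-1.104922
n=3: y≈-1.104922, sp=-1, e=sp−y≈0.104922; I≈-0.923203, D=e−e_prev≈0.008047; u=1·0.104922+3/4·(-0.923203)+0·0.008047≈-0.587480; next y=7/10·(-1.104922)+1/2·(-0.587480)≈-1.067186
n=4: y≈-1.067186, sp=-1, e=sp−y≈0.067186; I≈-0.856018, D=e−e_prev≈-0.037736; u=1·0.067186+3/4·(-0.856018)+0·(-0.037736)≈-0.574828; next y=7/10·(-1.067186)+1/2·(-0.574828)≈-1.034444
n=5: y≈-1.034444, sp=-2, e=sp−y≈-0.965556; I≈-1.821574, D=e−e_prev≈-1.032742; u=1·(-0.965556)+3/4·(-1.821574)+0·(-1.032742)≈-2.331737; next y=7/10·(-1.034444)+1/2·(-2.331737)≈-1.889979
n=6: y≈-1.889979, sp=-2, e=sp−y≈-0.110021; I≈-1.931595, D=e−e_prev≈0.855535; u=1·(-0.110021)+3/4·(-1.931595)+0·0.855535≈-1.558717; next y=7/10·(-1.889979)+1/2·(-1.558717)≈-2.102344
n=7: y≈-2.102344, sp=-2, e=sp−y≈0.102344; I≈-1.829251, D=e−e_prev≈0.212365; u=1·0.102344+3/4·(-1.829251)+0·0.212365≈-1.269594; next y=7/10·(-2.102344)+1/2·(-1.269594)≈-2.106438
n=8: y≈-2.106438, sp=-2, e=sp−y≈0.106438; I≈-1.722813, D=e−e_prev≈0.004094; u=1·0.106438+3/4·(-1.722813)+0·0.004094≈-1.185672; next y=7/10·(-2.106438)+1/2·(-1.185672)≈-2.067343
n=9: y≈-2.067343, sp=-2, e=sp−y≈0.067343; I≈-1.655471, D=e−e_prev≈-0.039095; u=1·0.067343+3/4·(-1.655471)+0·(-0.039095)≈-1.174260; next y=7/10·(-2.067343)+1/2·(-1.174260)≈-2.034270
n=10: y≈-2.034270, sp=-2, e=sp−y≈0.034270; I≈-1.621201, D=e−e_prev≈-0.033073; u=1·0.034270+3/4·(-1.621201)+0·(-0.033073)≈-1.181630; next y=7/10·(-2.034270)+1/2·(-1.181630)≈-2.014804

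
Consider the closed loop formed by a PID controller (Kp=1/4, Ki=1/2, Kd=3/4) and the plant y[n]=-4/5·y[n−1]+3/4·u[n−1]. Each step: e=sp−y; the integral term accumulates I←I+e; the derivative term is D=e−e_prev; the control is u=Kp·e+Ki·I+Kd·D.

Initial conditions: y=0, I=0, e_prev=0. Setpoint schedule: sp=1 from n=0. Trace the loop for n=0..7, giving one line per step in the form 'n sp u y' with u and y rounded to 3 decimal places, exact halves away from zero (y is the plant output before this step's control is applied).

(exact arithmetic carried between steps; '≈' marks a value shown rounded to 6 d.p. or computed from one; I and e_prev carry over from the previous line; the table rounds u and y to 3 d.p., halves away from zero)
n=0: y=0, sp=1, e=sp−y=1; I=1, D=e−e_prev=1; u=1/4·1+1/2·1+3/4·1=1.5; next y=-4/5·0+3/4·1.5=1.125
n=1: y=1.125, sp=1, e=sp−y=-0.125; I=0.875, D=e−e_prev=-1.125; u=1/4·(-0.125)+1/2·0.875+3/4·(-1.125)=-0.4375; next y=-4/5·1.125+3/4·(-0.4375)=-1.228125
n=2: y=-1.228125, sp=1, e=sp−y=2.228125; I=3.103125, D=e−e_prev=2.353125; u=1/4·2.228125+1/2·3.103125+3/4·2.353125≈3.873438; next y=-4/5·(-1.228125)+3/4·3.873438≈3.887578
n=3: y≈3.887578, sp=1, e=sp−y≈-2.887578; I≈0.215547, D=e−e_prev≈-5.115703; u=1/4·(-2.887578)+1/2·0.215547+3/4·(-5.115703)≈-4.450898; next y=-4/5·3.887578+3/4·(-4.450898)≈-6.448236
n=4: y≈-6.448236, sp=1, e=sp−y≈7.448236; I≈7.663783, D=e−e_prev≈10.335814; u=1/4·7.448236+1/2·7.663783+3/4·10.335814≈13.445812; next y=-4/5·(-6.448236)+3/4·13.445812≈15.242948
n=5: y≈15.242948, sp=1, e=sp−y≈-14.242948; I≈-6.579165, D=e−e_prev≈-21.691184; u=1/4·(-14.242948)+1/2·(-6.579165)+3/4·(-21.691184)≈-23.118707; next y=-4/5·15.242948+3/4·(-23.118707)≈-29.533389
n=6: y≈-29.533389, sp=1, e=sp−y≈30.533389; I≈23.954224, D=e−e_prev≈44.776336; u=1/4·30.533389+1/2·23.954224+3/4·44.776336≈53.192711; next y=-4/5·(-29.533389)+3/4·53.192711≈63.521244
n=7: y≈63.521244, sp=1, e=sp−y≈-62.521244; I≈-38.567020, D=e−e_prev≈-93.054633; u=1/4·(-62.521244)+1/2·(-38.567020)+3/4·(-93.054633)≈-104.704796; next y=-4/5·63.521244+3/4·(-104.704796)≈-129.345592

0 1 1.500 0.000
1 1 -0.438 1.125
2 1 3.873 -1.228
3 1 -4.451 3.888
4 1 13.446 -6.448
5 1 -23.119 15.243
6 1 53.193 -29.533
7 1 -104.705 63.521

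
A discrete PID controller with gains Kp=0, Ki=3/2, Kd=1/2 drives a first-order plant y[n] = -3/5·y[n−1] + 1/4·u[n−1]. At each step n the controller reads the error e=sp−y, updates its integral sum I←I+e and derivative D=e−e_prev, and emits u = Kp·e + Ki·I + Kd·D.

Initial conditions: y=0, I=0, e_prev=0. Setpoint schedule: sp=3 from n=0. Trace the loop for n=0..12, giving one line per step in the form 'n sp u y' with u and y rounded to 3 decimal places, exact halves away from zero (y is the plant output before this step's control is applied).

0 3 6.000 0.000
1 3 6.000 1.500
2 3 10.800 0.600
3 3 10.470 2.340
4 3 14.583 1.214
5 3 13.291 2.918
6 3 16.958 1.572
7 3 14.979 3.296
8 3 18.455 1.767
9 3 15.967 3.553
10 3 19.417 1.860
11 3 16.523 3.739
12 3 20.057 1.888

(exact arithmetic carried between steps; '≈' marks a value shown rounded to 6 d.p. or computed from one; I and e_prev carry over from the previous line; the table rounds u and y to 3 d.p., halves away from zero)
n=0: y=0, sp=3, e=sp−y=3; I=3, D=e−e_prev=3; u=0·3+3/2·3+1/2·3=6; next y=-3/5·0+1/4·6=1.5
n=1: y=1.5, sp=3, e=sp−y=1.5; I=4.5, D=e−e_prev=-1.5; u=0·1.5+3/2·4.5+1/2·(-1.5)=6; next y=-3/5·1.5+1/4·6=0.6
n=2: y=0.6, sp=3, e=sp−y=2.4; I=6.9, D=e−e_prev=0.9; u=0·2.4+3/2·6.9+1/2·0.9=10.8; next y=-3/5·0.6+1/4·10.8=2.34
n=3: y=2.34, sp=3, e=sp−y=0.66; I=7.56, D=e−e_prev=-1.74; u=0·0.66+3/2·7.56+1/2·(-1.74)=10.47; next y=-3/5·2.34+1/4·10.47=1.2135
n=4: y=1.2135, sp=3, e=sp−y=1.7865; I=9.3465, D=e−e_prev=1.1265; u=0·1.7865+3/2·9.3465+1/2·1.1265=14.583; next y=-3/5·1.2135+1/4·14.583=2.91765
n=5: y=2.91765, sp=3, e=sp−y=0.08235; I=9.42885, D=e−e_prev=-1.70415; u=0·0.08235+3/2·9.42885+1/2·(-1.70415)=13.2912; next y=-3/5·2.91765+1/4·13.2912=1.57221
n=6: y=1.57221, sp=3, e=sp−y=1.42779; I=10.85664, D=e−e_prev=1.34544; u=0·1.42779+3/2·10.85664+1/2·1.34544=16.95768; next y=-3/5·1.57221+1/4·16.95768=3.296094
n=7: y=3.296094, sp=3, e=sp−y=-0.296094; I=10.560546, D=e−e_prev=-1.723884; u=0·(-0.296094)+3/2·10.560546+1/2·(-1.723884)=14.978877; next y=-3/5·3.296094+1/4·14.978877≈1.767063
n=8: y≈1.767063, sp=3, e=sp−y≈1.232937; I≈11.793483, D=e−e_prev≈1.529031; u=0·1.232937+3/2·11.793483+1/2·1.529031≈18.454740; next y=-3/5·1.767063+1/4·18.454740≈3.553447
n=9: y≈3.553447, sp=3, e=sp−y≈-0.553447; I≈11.240036, D=e−e_prev≈-1.786385; u=0·(-0.553447)+3/2·11.240036+1/2·(-1.786385)≈15.966861; next y=-3/5·3.553447+1/4·15.966861≈1.859647
n=10: y≈1.859647, sp=3, e=sp−y≈1.140353; I≈12.380389, D=e−e_prev≈1.693800; u=0·1.140353+3/2·12.380389+1/2·1.693800≈19.417483; next y=-3/5·1.859647+1/4·19.417483≈3.738583
n=11: y≈3.738583, sp=3, e=sp−y≈-0.738583; I≈11.641806, D=e−e_prev≈-1.878936; u=0·(-0.738583)+3/2·11.641806+1/2·(-1.878936)≈16.523241; next y=-3/5·3.738583+1/4·16.523241≈1.887661
n=12: y≈1.887661, sp=3, e=sp−y≈1.112339; I≈12.754145, D=e−e_prev≈1.850922; u=0·1.112339+3/2·12.754145+1/2·1.850922≈20.056679; next y=-3/5·1.887661+1/4·20.056679≈3.881573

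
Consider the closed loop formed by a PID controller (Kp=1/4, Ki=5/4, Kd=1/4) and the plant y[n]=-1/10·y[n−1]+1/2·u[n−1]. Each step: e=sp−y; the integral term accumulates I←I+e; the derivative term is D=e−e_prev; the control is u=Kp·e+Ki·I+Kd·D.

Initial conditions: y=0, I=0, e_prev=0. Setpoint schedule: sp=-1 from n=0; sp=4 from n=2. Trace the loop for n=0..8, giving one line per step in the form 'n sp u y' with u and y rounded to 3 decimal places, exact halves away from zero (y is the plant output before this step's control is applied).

(exact arithmetic carried between steps; '≈' marks a value shown rounded to 6 d.p. or computed from one; I and e_prev carry over from the previous line; the table rounds u and y to 3 d.p., halves away from zero)
n=0: y=0, sp=-1, e=sp−y=-1; I=-1, D=e−e_prev=-1; u=1/4·(-1)+5/4·(-1)+1/4·(-1)=-1.75; next y=-1/10·0+1/2·(-1.75)=-0.875
n=1: y=-0.875, sp=-1, e=sp−y=-0.125; I=-1.125, D=e−e_prev=0.875; u=1/4·(-0.125)+5/4·(-1.125)+1/4·0.875=-1.21875; next y=-1/10·(-0.875)+1/2·(-1.21875)=-0.521875
n=2: y=-0.521875, sp=4, e=sp−y=4.521875; I=3.396875, D=e−e_prev=4.646875; u=1/4·4.521875+5/4·3.396875+1/4·4.646875≈6.538281; next y=-1/10·(-0.521875)+1/2·6.538281≈3.321328
n=3: y≈3.321328, sp=4, e=sp−y≈0.678672; I≈4.075547, D=e−e_prev≈-3.843203; u=1/4·0.678672+5/4·4.075547+1/4·(-3.843203)≈4.303301; next y=-1/10·3.321328+1/2·4.303301≈1.819518
n=4: y≈1.819518, sp=4, e=sp−y≈2.180482; I≈6.256029, D=e−e_prev≈1.501811; u=1/4·2.180482+5/4·6.256029+1/4·1.501811≈8.740610; next y=-1/10·1.819518+1/2·8.740610≈4.188353
n=5: y≈4.188353, sp=4, e=sp−y≈-0.188353; I≈6.067676, D=e−e_prev≈-2.368836; u=1/4·(-0.188353)+5/4·6.067676+1/4·(-2.368836)≈6.945298; next y=-1/10·4.188353+1/2·6.945298≈3.053814
n=6: y≈3.053814, sp=4, e=sp−y≈0.946186; I≈7.013862, D=e−e_prev≈1.134540; u=1/4·0.946186+5/4·7.013862+1/4·1.134540≈9.287510; next y=-1/10·3.053814+1/2·9.287510≈4.338373
n=7: y≈4.338373, sp=4, e=sp−y≈-0.338373; I≈6.675489, D=e−e_prev≈-1.284560; u=1/4·(-0.338373)+5/4·6.675489+1/4·(-1.284560)≈7.938628; next y=-1/10·4.338373+1/2·7.938628≈3.535477
n=8: y≈3.535477, sp=4, e=sp−y≈0.464523; I≈7.140012, D=e−e_prev≈0.802897; u=1/4·0.464523+5/4·7.140012+1/4·0.802897≈9.241870; next y=-1/10·3.535477+1/2·9.241870≈4.267388

0 -1 -1.750 0.000
1 -1 -1.219 -0.875
2 4 6.538 -0.522
3 4 4.303 3.321
4 4 8.741 1.820
5 4 6.945 4.188
6 4 9.288 3.054
7 4 7.939 4.338
8 4 9.242 3.535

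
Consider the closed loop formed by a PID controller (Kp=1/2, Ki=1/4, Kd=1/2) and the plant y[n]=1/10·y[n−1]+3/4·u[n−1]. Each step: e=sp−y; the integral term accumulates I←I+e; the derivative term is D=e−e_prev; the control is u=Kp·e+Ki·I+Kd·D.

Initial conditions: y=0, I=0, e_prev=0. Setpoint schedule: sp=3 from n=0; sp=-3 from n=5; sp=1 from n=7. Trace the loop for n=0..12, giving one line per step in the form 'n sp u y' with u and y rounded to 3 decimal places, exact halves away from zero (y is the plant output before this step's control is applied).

(exact arithmetic carried between steps; '≈' marks a value shown rounded to 6 d.p. or computed from one; I and e_prev carry over from the previous line; the table rounds u and y to 3 d.p., halves away from zero)
n=0: y=0, sp=3, e=sp−y=3; I=3, D=e−e_prev=3; u=1/2·3+1/4·3+1/2·3=3.75; next y=1/10·0+3/4·3.75=2.8125
n=1: y=2.8125, sp=3, e=sp−y=0.1875; I=3.1875, D=e−e_prev=-2.8125; u=1/2·0.1875+1/4·3.1875+1/2·(-2.8125)=-0.515625; next y=1/10·2.8125+3/4·(-0.515625)≈-0.105469
n=2: y≈-0.105469, sp=3, e=sp−y≈3.105469; I≈6.292969, D=e−e_prev≈2.917969; u=1/2·3.105469+1/4·6.292969+1/2·2.917969≈4.584961; next y=1/10·(-0.105469)+3/4·4.584961≈3.428174
n=3: y≈3.428174, sp=3, e=sp−y≈-0.428174; I≈5.864795, D=e−e_prev≈-3.533643; u=1/2·(-0.428174)+1/4·5.864795+1/2·(-3.533643)≈-0.514709; next y=1/10·3.428174+3/4·(-0.514709)≈-0.043215
n=4: y≈-0.043215, sp=3, e=sp−y≈3.043215; I≈8.908010, D=e−e_prev≈3.471389; u=1/2·3.043215+1/4·8.908010+1/2·3.471389≈5.484304; next y=1/10·(-0.043215)+3/4·5.484304≈4.108907
n=5: y≈4.108907, sp=-3, e=sp−y≈-7.108907; I≈1.799103, D=e−e_prev≈-10.152121; u=1/2·(-7.108907)+1/4·1.799103+1/2·(-10.152121)≈-8.180738; next y=1/10·4.108907+3/4·(-8.180738)≈-5.724663
n=6: y≈-5.724663, sp=-3, e=sp−y≈2.724663; I≈4.523766, D=e−e_prev≈9.833570; u=1/2·2.724663+1/4·4.523766+1/2·9.833570≈7.410058; next y=1/10·(-5.724663)+3/4·7.410058≈4.985077
n=7: y≈4.985077, sp=1, e=sp−y≈-3.985077; I≈0.538689, D=e−e_prev≈-6.709740; u=1/2·(-3.985077)+1/4·0.538689+1/2·(-6.709740)≈-5.212736; next y=1/10·4.985077+3/4·(-5.212736)≈-3.411044
n=8: y≈-3.411044, sp=1, e=sp−y≈4.411044; I≈4.949734, D=e−e_prev≈8.396121; u=1/2·4.411044+1/4·4.949734+1/2·8.396121≈7.641016; next y=1/10·(-3.411044)+3/4·7.641016≈5.389658
n=9: y≈5.389658, sp=1, e=sp−y≈-4.389658; I≈0.560076, D=e−e_prev≈-8.800702; u=1/2·(-4.389658)+1/4·0.560076+1/2·(-8.800702)≈-6.455161; next y=1/10·5.389658+3/4·(-6.455161)≈-4.302405
n=10: y≈-4.302405, sp=1, e=sp−y≈5.302405; I≈5.862481, D=e−e_prev≈9.692063; u=1/2·5.302405+1/4·5.862481+1/2·9.692063≈8.962854; next y=1/10·(-4.302405)+3/4·8.962854≈6.291900
n=11: y≈6.291900, sp=1, e=sp−y≈-5.291900; I≈0.570581, D=e−e_prev≈-10.594305; u=1/2·(-5.291900)+1/4·0.570581+1/2·(-10.594305)≈-7.800458; next y=1/10·6.291900+3/4·(-7.800458)≈-5.221153
n=12: y≈-5.221153, sp=1, e=sp−y≈6.221153; I≈6.791734, D=e−e_prev≈11.513053; u=1/2·6.221153+1/4·6.791734+1/2·11.513053≈10.565037; next y=1/10·(-5.221153)+3/4·10.565037≈7.401662

0 3 3.750 0.000
1 3 -0.516 2.813
2 3 4.585 -0.105
3 3 -0.515 3.428
4 3 5.484 -0.043
5 -3 -8.181 4.109
6 -3 7.410 -5.725
7 1 -5.213 4.985
8 1 7.641 -3.411
9 1 -6.455 5.390
10 1 8.963 -4.302
11 1 -7.800 6.292
12 1 10.565 -5.221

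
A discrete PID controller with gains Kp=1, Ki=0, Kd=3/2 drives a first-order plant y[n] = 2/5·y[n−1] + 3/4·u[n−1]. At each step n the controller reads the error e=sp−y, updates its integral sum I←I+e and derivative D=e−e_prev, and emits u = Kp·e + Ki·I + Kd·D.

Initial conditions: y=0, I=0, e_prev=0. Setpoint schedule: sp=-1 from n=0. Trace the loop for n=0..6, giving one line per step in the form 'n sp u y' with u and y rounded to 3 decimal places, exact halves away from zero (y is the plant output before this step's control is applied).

0 -1 -2.500 0.000
1 -1 3.688 -1.875
2 -1 -8.852 2.016
3 -1 16.604 -5.832
4 -1 -35.050 10.120
5 -1 69.778 -22.239
6 -1 -142.954 43.438

(exact arithmetic carried between steps; '≈' marks a value shown rounded to 6 d.p. or computed from one; I and e_prev carry over from the previous line; the table rounds u and y to 3 d.p., halves away from zero)
n=0: y=0, sp=-1, e=sp−y=-1; I=-1, D=e−e_prev=-1; u=1·(-1)+0·(-1)+3/2·(-1)=-2.5; next y=2/5·0+3/4·(-2.5)=-1.875
n=1: y=-1.875, sp=-1, e=sp−y=0.875; I=-0.125, D=e−e_prev=1.875; u=1·0.875+0·(-0.125)+3/2·1.875=3.6875; next y=2/5·(-1.875)+3/4·3.6875=2.015625
n=2: y=2.015625, sp=-1, e=sp−y=-3.015625; I=-3.140625, D=e−e_prev=-3.890625; u=1·(-3.015625)+0·(-3.140625)+3/2·(-3.890625)≈-8.851563; next y=2/5·2.015625+3/4·(-8.851563)≈-5.832422
n=3: y≈-5.832422, sp=-1, e=sp−y≈4.832422; I≈1.691797, D=e−e_prev≈7.848047; u=1·4.832422+0·1.691797+3/2·7.848047≈16.604492; next y=2/5·(-5.832422)+3/4·16.604492≈10.120400
n=4: y≈10.120400, sp=-1, e=sp−y≈-11.120400; I≈-9.428604, D=e−e_prev≈-15.952822; u=1·(-11.120400)+0·(-9.428604)+3/2·(-15.952822)≈-35.049634; next y=2/5·10.120400+3/4·(-35.049634)≈-22.239065
n=5: y≈-22.239065, sp=-1, e=sp−y≈21.239065; I≈11.810462, D=e−e_prev≈32.359466; u=1·21.239065+0·11.810462+3/2·32.359466≈69.778264; next y=2/5·(-22.239065)+3/4·69.778264≈43.438072
n=6: y≈43.438072, sp=-1, e=sp−y≈-44.438072; I≈-32.627610, D=e−e_prev≈-65.677137; u=1·(-44.438072)+0·(-32.627610)+3/2·(-65.677137)≈-142.953777; next y=2/5·43.438072+3/4·(-142.953777)≈-89.840104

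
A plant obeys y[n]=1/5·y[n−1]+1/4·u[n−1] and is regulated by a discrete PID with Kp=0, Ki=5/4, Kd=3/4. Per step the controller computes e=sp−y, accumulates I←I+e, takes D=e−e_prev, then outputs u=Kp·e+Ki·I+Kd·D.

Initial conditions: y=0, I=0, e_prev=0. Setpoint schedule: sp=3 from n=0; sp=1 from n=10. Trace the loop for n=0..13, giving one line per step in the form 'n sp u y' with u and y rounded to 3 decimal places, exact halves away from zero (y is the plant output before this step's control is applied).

(exact arithmetic carried between steps; '≈' marks a value shown rounded to 6 d.p. or computed from one; I and e_prev carry over from the previous line; the table rounds u and y to 3 d.p., halves away from zero)
n=0: y=0, sp=3, e=sp−y=3; I=3, D=e−e_prev=3; u=0·3+5/4·3+3/4·3=6; next y=1/5·0+1/4·6=1.5
n=1: y=1.5, sp=3, e=sp−y=1.5; I=4.5, D=e−e_prev=-1.5; u=0·1.5+5/4·4.5+3/4·(-1.5)=4.5; next y=1/5·1.5+1/4·4.5=1.425
n=2: y=1.425, sp=3, e=sp−y=1.575; I=6.075, D=e−e_prev=0.075; u=0·1.575+5/4·6.075+3/4·0.075=7.65; next y=1/5·1.425+1/4·7.65=2.1975
n=3: y=2.1975, sp=3, e=sp−y=0.8025; I=6.8775, D=e−e_prev=-0.7725; u=0·0.8025+5/4·6.8775+3/4·(-0.7725)=8.0175; next y=1/5·2.1975+1/4·8.0175=2.443875
n=4: y=2.443875, sp=3, e=sp−y=0.556125; I=7.433625, D=e−e_prev=-0.246375; u=0·0.556125+5/4·7.433625+3/4·(-0.246375)=9.10725; next y=1/5·2.443875+1/4·9.10725≈2.765588
n=5: y≈2.765588, sp=3, e=sp−y≈0.234413; I≈7.668038, D=e−e_prev≈-0.321713; u=0·0.234413+5/4·7.668038+3/4·(-0.321713)≈9.343763; next y=1/5·2.765588+1/4·9.343763≈2.889058
n=6: y≈2.889058, sp=3, e=sp−y≈0.110942; I≈7.778979, D=e−e_prev≈-0.123471; u=0·0.110942+5/4·7.778979+3/4·(-0.123471)≈9.631121; next y=1/5·2.889058+1/4·9.631121≈2.985592
n=7: y≈2.985592, sp=3, e=sp−y≈0.014408; I≈7.793387, D=e−e_prev≈-0.096534; u=0·0.014408+5/4·7.793387+3/4·(-0.096534)≈9.669334; next y=1/5·2.985592+1/4·9.669334≈3.014452
n=8: y≈3.014452, sp=3, e=sp−y≈-0.014452; I≈7.778936, D=e−e_prev≈-0.028860; u=0·(-0.014452)+5/4·7.778936+3/4·(-0.028860)≈9.702025; next y=1/5·3.014452+1/4·9.702025≈3.028397
n=9: y≈3.028397, sp=3, e=sp−y≈-0.028397; I≈7.750539, D=e−e_prev≈-0.013945; u=0·(-0.028397)+5/4·7.750539+3/4·(-0.013945)≈9.677715; next y=1/5·3.028397+1/4·9.677715≈3.025108
n=10: y≈3.025108, sp=1, e=sp−y≈-2.025108; I≈5.725431, D=e−e_prev≈-1.996712; u=0·(-2.025108)+5/4·5.725431+3/4·(-1.996712)≈5.659255; next y=1/5·3.025108+1/4·5.659255≈2.019835
n=11: y≈2.019835, sp=1, e=sp−y≈-1.019835; I≈4.705596, D=e−e_prev≈1.005273; u=0·(-1.019835)+5/4·4.705596+3/4·1.005273≈6.635949; next y=1/5·2.019835+1/4·6.635949≈2.062954
n=12: y≈2.062954, sp=1, e=sp−y≈-1.062954; I≈3.642641, D=e−e_prev≈-0.043119; u=0·(-1.062954)+5/4·3.642641+3/4·(-0.043119)≈4.520962; next y=1/5·2.062954+1/4·4.520962≈1.542831
n=13: y≈1.542831, sp=1, e=sp−y≈-0.542831; I≈3.099810, D=e−e_prev≈0.520123; u=0·(-0.542831)+5/4·3.099810+3/4·0.520123≈4.264854; next y=1/5·1.542831+1/4·4.264854≈1.374780

0 3 6.000 0.000
1 3 4.500 1.500
2 3 7.650 1.425
3 3 8.018 2.198
4 3 9.107 2.444
5 3 9.344 2.766
6 3 9.631 2.889
7 3 9.669 2.986
8 3 9.702 3.014
9 3 9.678 3.028
10 1 5.659 3.025
11 1 6.636 2.020
12 1 4.521 2.063
13 1 4.265 1.543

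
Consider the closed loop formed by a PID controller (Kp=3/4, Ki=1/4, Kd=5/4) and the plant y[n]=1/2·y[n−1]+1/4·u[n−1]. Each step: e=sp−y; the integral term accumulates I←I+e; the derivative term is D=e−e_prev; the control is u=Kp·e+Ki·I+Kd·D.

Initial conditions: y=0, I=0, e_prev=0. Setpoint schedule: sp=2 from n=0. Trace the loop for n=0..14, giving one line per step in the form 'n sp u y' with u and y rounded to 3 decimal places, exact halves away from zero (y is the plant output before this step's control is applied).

0 2 4.500 0.000
1 2 -0.031 1.125
2 2 2.877 0.555
3 2 1.531 0.997
4 2 2.594 0.881
5 2 2.262 1.089
6 2 2.702 1.110
7 2 2.680 1.231
8 2 2.900 1.285
9 2 2.961 1.368
10 2 3.095 1.424
11 2 3.171 1.486
12 2 3.265 1.536
13 2 3.334 1.584
14 2 3.405 1.626

(exact arithmetic carried between steps; '≈' marks a value shown rounded to 6 d.p. or computed from one; I and e_prev carry over from the previous line; the table rounds u and y to 3 d.p., halves away from zero)
n=0: y=0, sp=2, e=sp−y=2; I=2, D=e−e_prev=2; u=3/4·2+1/4·2+5/4·2=4.5; next y=1/2·0+1/4·4.5=1.125
n=1: y=1.125, sp=2, e=sp−y=0.875; I=2.875, D=e−e_prev=-1.125; u=3/4·0.875+1/4·2.875+5/4·(-1.125)=-0.03125; next y=1/2·1.125+1/4·(-0.03125)≈0.554688
n=2: y≈0.554688, sp=2, e=sp−y≈1.445313; I≈4.320313, D=e−e_prev≈0.570313; u=3/4·1.445313+1/4·4.320313+5/4·0.570313≈2.876953; next y=1/2·0.554688+1/4·2.876953≈0.996582
n=3: y≈0.996582, sp=2, e=sp−y≈1.003418; I≈5.323730, D=e−e_prev≈-0.441895; u=3/4·1.003418+1/4·5.323730+5/4·(-0.441895)≈1.531128; next y=1/2·0.996582+1/4·1.531128≈0.881073
n=4: y≈0.881073, sp=2, e=sp−y≈1.118927; I≈6.442657, D=e−e_prev≈0.115509; u=3/4·1.118927+1/4·6.442657+5/4·0.115509≈2.594246; next y=1/2·0.881073+1/4·2.594246≈1.089098
n=5: y≈1.089098, sp=2, e=sp−y≈0.910902; I≈7.353559, D=e−e_prev≈-0.208025; u=3/4·0.910902+1/4·7.353559+5/4·(-0.208025)≈2.261535; next y=1/2·1.089098+1/4·2.261535≈1.109933
n=6: y≈1.109933, sp=2, e=sp−y≈0.890067; I≈8.243627, D=e−e_prev≈-0.020835; u=3/4·0.890067+1/4·8.243627+5/4·(-0.020835)≈2.702414; next y=1/2·1.109933+1/4·2.702414≈1.230570
n=7: y≈1.230570, sp=2, e=sp−y≈0.769430; I≈9.013057, D=e−e_prev≈-0.120637; u=3/4·0.769430+1/4·9.013057+5/4·(-0.120637)≈2.679541; next y=1/2·1.230570+1/4·2.679541≈1.285170
n=8: y≈1.285170, sp=2, e=sp−y≈0.714830; I≈9.727887, D=e−e_prev≈-0.054600; u=3/4·0.714830+1/4·9.727887+5/4·(-0.054600)≈2.899844; next y=1/2·1.285170+1/4·2.899844≈1.367546
n=9: y≈1.367546, sp=2, e=sp−y≈0.632454; I≈10.360341, D=e−e_prev≈-0.082376; u=3/4·0.632454+1/4·10.360341+5/4·(-0.082376)≈2.961456; next y=1/2·1.367546+1/4·2.961456≈1.424137
n=10: y≈1.424137, sp=2, e=sp−y≈0.575863; I≈10.936204, D=e−e_prev≈-0.056591; u=3/4·0.575863+1/4·10.936204+5/4·(-0.056591)≈3.095210; next y=1/2·1.424137+1/4·3.095210≈1.485871
n=11: y≈1.485871, sp=2, e=sp−y≈0.514129; I≈11.450333, D=e−e_prev≈-0.061734; u=3/4·0.514129+1/4·11.450333+5/4·(-0.061734)≈3.171013; next y=1/2·1.485871+1/4·3.171013≈1.535689
n=12: y≈1.535689, sp=2, e=sp−y≈0.464311; I≈11.914644, D=e−e_prev≈-0.049818; u=3/4·0.464311+1/4·11.914644+5/4·(-0.049818)≈3.264622; next y=1/2·1.535689+1/4·3.264622≈1.584000
n=13: y≈1.584000, sp=2, e=sp−y≈0.416000; I≈12.330645, D=e−e_prev≈-0.048311; u=3/4·0.416000+1/4·12.330645+5/4·(-0.048311)≈3.334272; next y=1/2·1.584000+1/4·3.334272≈1.625568
n=14: y≈1.625568, sp=2, e=sp−y≈0.374432; I≈12.705077, D=e−e_prev≈-0.041568; u=3/4·0.374432+1/4·12.705077+5/4·(-0.041568)≈3.405133; next y=1/2·1.625568+1/4·3.405133≈1.664067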